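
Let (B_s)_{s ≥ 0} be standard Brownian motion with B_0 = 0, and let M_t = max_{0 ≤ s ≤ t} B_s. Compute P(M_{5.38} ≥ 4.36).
P(M_{5.38} ≥ 4.36) = 2·P(B_{5.38} ≥ 4.36) = 2(1 − Φ(4.36/√5.38)) ≈ 0.0601

By the reflection principle for Brownian motion, P(M_t ≥ a) = 2 · P(B_t ≥ a) for a ≥ 0. Since B_t ~ N(0, t), P(B_t ≥ 4.36) = 1 − Φ(4.36/√t) = 1 − Φ(4.36/√5.38) = 1 − Φ(1.8797). So
  P(M_{5.38} ≥ 4.36) = 2(1 − Φ(1.8797)) ≈ 0.0601.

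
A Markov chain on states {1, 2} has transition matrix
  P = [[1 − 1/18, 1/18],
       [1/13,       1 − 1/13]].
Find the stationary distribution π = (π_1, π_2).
π_1 = 18/31, π_2 = 13/31

Solve πP = π with π_1 + π_2 = 1. From πP = π: π_1 · (1 − 1/18) + π_2 · 1/13 = π_1 ⇒ π_2 · 1/13 = π_1 · 1/18 ⇒ π_2/π_1 = (1/18)/(1/13) = 13/18. Together with π_1 + π_2 = 1:
  π_1 = (1/13)/(1/18 + 1/13) = (1/13)/(31/234) = 18/31,
  π_2 = (1/18)/(1/18 + 1/13) = (1/18)/(31/234) = 13/31.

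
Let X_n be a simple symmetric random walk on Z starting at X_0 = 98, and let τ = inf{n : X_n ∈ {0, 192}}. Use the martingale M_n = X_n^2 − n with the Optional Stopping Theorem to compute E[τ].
E[τ] = 9212

M_n = X_n^2 − n is a martingale (since E[X_{n+1}^2 | F_n] = X_n^2 + 1). By OST (τ has finite mean in a bounded region), E[M_τ] = E[M_0] = X_0^2 − 0 = 98^2 = 9604. Also E[M_τ] = E[X_τ^2] − E[τ]. The walk exits at 0 or 192, with P(hit 192 first) = 98/192, so E[X_τ^2] = 192^2 · 98/192 + 0 = 18816. Thus E[τ] = E[X_τ^2] − E[M_τ] = 18816 − 9604 = 9212 = 98(192 − 98) = 9212.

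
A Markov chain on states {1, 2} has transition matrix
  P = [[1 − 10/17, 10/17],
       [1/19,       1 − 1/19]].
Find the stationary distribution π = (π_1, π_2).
π_1 = 17/207, π_2 = 190/207

Solve πP = π with π_1 + π_2 = 1. From πP = π: π_1 · (1 − 10/17) + π_2 · 1/19 = π_1 ⇒ π_2 · 1/19 = π_1 · 10/17 ⇒ π_2/π_1 = (10/17)/(1/19) = 190/17. Together with π_1 + π_2 = 1:
  π_1 = (1/19)/(10/17 + 1/19) = (1/19)/(207/323) = 17/207,
  π_2 = (10/17)/(10/17 + 1/19) = (10/17)/(207/323) = 190/207.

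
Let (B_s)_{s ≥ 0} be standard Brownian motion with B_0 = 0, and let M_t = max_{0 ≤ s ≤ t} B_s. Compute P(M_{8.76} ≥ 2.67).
P(M_{8.76} ≥ 2.67) = 2·P(B_{8.76} ≥ 2.67) = 2(1 − Φ(2.67/√8.76)) ≈ 0.3670

By the reflection principle for Brownian motion, P(M_t ≥ a) = 2 · P(B_t ≥ a) for a ≥ 0. Since B_t ~ N(0, t), P(B_t ≥ 2.67) = 1 − Φ(2.67/√t) = 1 − Φ(2.67/√8.76) = 1 − Φ(0.9021). So
  P(M_{8.76} ≥ 2.67) = 2(1 − Φ(0.9021)) ≈ 0.3670.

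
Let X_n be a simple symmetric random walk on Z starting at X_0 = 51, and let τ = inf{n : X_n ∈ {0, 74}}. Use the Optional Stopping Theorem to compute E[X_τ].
E[X_τ] = 51

X_n is a martingale and τ is a bounded-mean stopping time (indeed τ is finite a.s. with bounded expectation since the walk is in a bounded region). By the OST, E[X_τ] = E[X_0] = 51. Equivalently: E[X_τ] = 74 · P(hit 74 first) + 0 · P(hit 0 first) = 74 · (51/74) = 51.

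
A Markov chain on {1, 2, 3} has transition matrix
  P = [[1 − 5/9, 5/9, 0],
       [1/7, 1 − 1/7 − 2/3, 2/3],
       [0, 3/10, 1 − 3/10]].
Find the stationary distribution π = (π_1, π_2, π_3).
π = (81/1096, 315/1096, 175/274)

This is a birth-death chain on three states, which satisfies detailed balance: π_1 · P_{12} = π_2 · P_{21} and π_2 · P_{23} = π_3 · P_{32}.
From π_1 · 5/9 = π_2 · 1/7: π_2/π_1 = (5/9)/(1/7) = 35/9.
From π_2 · 2/3 = π_3 · 3/10: π_3/π_2 = (2/3)/(3/10) = 20/9.
Take π_1 proportional to 1; then unnormalized π = (1, 35/9, 700/81). Normalize by dividing by the sum 1096/81:
  π = (81/1096, 315/1096, 175/274).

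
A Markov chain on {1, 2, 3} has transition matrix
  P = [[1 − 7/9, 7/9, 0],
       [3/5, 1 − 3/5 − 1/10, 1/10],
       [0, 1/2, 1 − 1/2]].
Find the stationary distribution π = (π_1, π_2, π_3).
π = (9/23, 35/69, 7/69)

This is a birth-death chain on three states, which satisfies detailed balance: π_1 · P_{12} = π_2 · P_{21} and π_2 · P_{23} = π_3 · P_{32}.
From π_1 · 7/9 = π_2 · 3/5: π_2/π_1 = (7/9)/(3/5) = 35/27.
From π_2 · 1/10 = π_3 · 1/2: π_3/π_2 = (1/10)/(1/2) = 1/5.
Take π_1 proportional to 1; then unnormalized π = (1, 35/27, 7/27). Normalize by dividing by the sum 23/9:
  π = (9/23, 35/69, 7/69).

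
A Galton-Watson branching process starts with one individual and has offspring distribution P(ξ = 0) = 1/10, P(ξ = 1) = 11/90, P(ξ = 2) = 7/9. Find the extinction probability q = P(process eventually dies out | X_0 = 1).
q = 9/70

The pgf is f(s) = 1/10 + 11/90·s + 7/9·s². The extinction probability q is the smallest fixed point of f in [0, 1]. Setting s = f(s):
  7/9·s² + (11/90 − 1)·s + 1/10 = 0
  7/9·s² − (1/10 + 7/9)·s + 1/10 = 0
which factors as (s − 1)·(7/9·s − 1/10) = 0, giving roots s = 1 and s = (1/10)/(7/9) = 9/70.
Mean offspring μ = 11/90 + 2·7/9 = 151/90 > 1 (supercritical), so q < 1. The extinction probability is the smaller root: q = (1/10)/(7/9) = 9/70.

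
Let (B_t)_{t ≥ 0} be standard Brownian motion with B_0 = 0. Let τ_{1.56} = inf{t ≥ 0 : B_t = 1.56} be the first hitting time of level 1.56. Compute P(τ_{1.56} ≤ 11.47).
P(τ_{1.56} ≤ 11.47) = 2(1 − Φ(1.56/√11.47)) = 2(1 − Φ(0.4606)) ≈ 0.6451

By the reflection principle for standard BM, P(τ_b ≤ t) = 2 · P(B_t ≥ b). Since B_t ~ N(0, t), P(B_t ≥ 1.56) = 1 − Φ(1.56/√t) = 1 − Φ(1.56/√11.47) = 1 − Φ(0.4606) ≈ 0.32254. Doubling: P(τ_{1.56} ≤ 11.47) ≈ 2 · 0.32254 = 0.64508 ≈ 0.6451.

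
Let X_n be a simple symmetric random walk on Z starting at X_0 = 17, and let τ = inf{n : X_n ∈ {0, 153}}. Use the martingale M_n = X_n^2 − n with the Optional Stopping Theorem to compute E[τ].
E[τ] = 2312

M_n = X_n^2 − n is a martingale (since E[X_{n+1}^2 | F_n] = X_n^2 + 1). By OST (τ has finite mean in a bounded region), E[M_τ] = E[M_0] = X_0^2 − 0 = 17^2 = 289. Also E[M_τ] = E[X_τ^2] − E[τ]. The walk exits at 0 or 153, with P(hit 153 first) = 17/153, so E[X_τ^2] = 153^2 · 17/153 + 0 = 2601. Thus E[τ] = E[X_τ^2] − E[M_τ] = 2601 − 289 = 2312 = 17(153 − 17) = 2312.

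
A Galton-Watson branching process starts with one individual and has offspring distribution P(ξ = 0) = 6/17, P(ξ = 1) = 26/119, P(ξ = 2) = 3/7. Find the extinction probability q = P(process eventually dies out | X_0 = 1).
q = 14/17

The pgf is f(s) = 6/17 + 26/119·s + 3/7·s². The extinction probability q is the smallest fixed point of f in [0, 1]. Setting s = f(s):
  3/7·s² + (26/119 − 1)·s + 6/17 = 0
  3/7·s² − (6/17 + 3/7)·s + 6/17 = 0
which factors as (s − 1)·(3/7·s − 6/17) = 0, giving roots s = 1 and s = (6/17)/(3/7) = 14/17.
Mean offspring μ = 26/119 + 2·3/7 = 128/119 > 1 (supercritical), so q < 1. The extinction probability is the smaller root: q = (6/17)/(3/7) = 14/17.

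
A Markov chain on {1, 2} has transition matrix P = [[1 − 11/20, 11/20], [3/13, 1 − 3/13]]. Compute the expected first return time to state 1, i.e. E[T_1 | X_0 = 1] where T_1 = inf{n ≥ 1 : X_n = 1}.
E[T_1 | X_0 = 1] = 1/π_1 = 203/60

For an irreducible recurrent Markov chain with stationary distribution π, E[T_i | X_0 = i] = 1/π_i (Kac's formula). Here π_1 = (3/13)/(11/20 + 3/13) = (3/13)/(203/260) = 60/203, so E[T_1 | X_0 = 1] = 1/π_1 = (11/20 + 3/13)/(3/13) = (203/260)/(3/13) = 203/60.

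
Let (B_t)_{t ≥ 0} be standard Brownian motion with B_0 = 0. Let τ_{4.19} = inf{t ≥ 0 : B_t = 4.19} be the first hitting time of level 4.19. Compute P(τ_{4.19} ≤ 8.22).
P(τ_{4.19} ≤ 8.22) = 2(1 − Φ(4.19/√8.22)) = 2(1 − Φ(1.4614)) ≈ 0.1439

By the reflection principle for standard BM, P(τ_b ≤ t) = 2 · P(B_t ≥ b). Since B_t ~ N(0, t), P(B_t ≥ 4.19) = 1 − Φ(4.19/√t) = 1 − Φ(4.19/√8.22) = 1 − Φ(1.4614) ≈ 0.07195. Doubling: P(τ_{4.19} ≤ 8.22) ≈ 2 · 0.07195 = 0.14390 ≈ 0.1439.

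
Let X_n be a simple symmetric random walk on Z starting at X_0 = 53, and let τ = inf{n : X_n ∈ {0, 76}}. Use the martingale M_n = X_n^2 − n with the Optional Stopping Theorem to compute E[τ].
E[τ] = 1219

M_n = X_n^2 − n is a martingale (since E[X_{n+1}^2 | F_n] = X_n^2 + 1). By OST (τ has finite mean in a bounded region), E[M_τ] = E[M_0] = X_0^2 − 0 = 53^2 = 2809. Also E[M_τ] = E[X_τ^2] − E[τ]. The walk exits at 0 or 76, with P(hit 76 first) = 53/76, so E[X_τ^2] = 76^2 · 53/76 + 0 = 4028. Thus E[τ] = E[X_τ^2] − E[M_τ] = 4028 − 2809 = 1219 = 53(76 − 53) = 1219.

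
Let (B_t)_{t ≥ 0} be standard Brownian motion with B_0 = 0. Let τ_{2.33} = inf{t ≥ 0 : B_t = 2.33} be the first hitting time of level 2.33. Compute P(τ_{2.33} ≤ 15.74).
P(τ_{2.33} ≤ 15.74) = 2(1 − Φ(2.33/√15.74)) = 2(1 − Φ(0.5873)) ≈ 0.5570

By the reflection principle for standard BM, P(τ_b ≤ t) = 2 · P(B_t ≥ b). Since B_t ~ N(0, t), P(B_t ≥ 2.33) = 1 − Φ(2.33/√t) = 1 − Φ(2.33/√15.74) = 1 − Φ(0.5873) ≈ 0.27850. Doubling: P(τ_{2.33} ≤ 15.74) ≈ 2 · 0.27850 = 0.55700 ≈ 0.5570.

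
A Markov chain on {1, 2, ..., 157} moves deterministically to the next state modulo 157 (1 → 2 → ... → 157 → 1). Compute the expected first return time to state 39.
E[T_39 | X_0 = 39] = 157

The chain cycles deterministically, so starting at state 39 it returns in exactly 157 steps. Equivalently, the stationary distribution is uniform π_j = 1/157 for every state j, so by Kac's formula E[T_39] = 1/π_39 = 157.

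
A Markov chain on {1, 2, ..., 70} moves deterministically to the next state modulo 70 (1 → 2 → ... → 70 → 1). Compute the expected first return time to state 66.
E[T_66 | X_0 = 66] = 70

The chain cycles deterministically, so starting at state 66 it returns in exactly 70 steps. Equivalently, the stationary distribution is uniform π_j = 1/70 for every state j, so by Kac's formula E[T_66] = 1/π_66 = 70.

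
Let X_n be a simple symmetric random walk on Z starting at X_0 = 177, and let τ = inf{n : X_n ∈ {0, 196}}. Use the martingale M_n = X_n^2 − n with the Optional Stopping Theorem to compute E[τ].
E[τ] = 3363

M_n = X_n^2 − n is a martingale (since E[X_{n+1}^2 | F_n] = X_n^2 + 1). By OST (τ has finite mean in a bounded region), E[M_τ] = E[M_0] = X_0^2 − 0 = 177^2 = 31329. Also E[M_τ] = E[X_τ^2] − E[τ]. The walk exits at 0 or 196, with P(hit 196 first) = 177/196, so E[X_τ^2] = 196^2 · 177/196 + 0 = 34692. Thus E[τ] = E[X_τ^2] − E[M_τ] = 34692 − 31329 = 3363 = 177(196 − 177) = 3363.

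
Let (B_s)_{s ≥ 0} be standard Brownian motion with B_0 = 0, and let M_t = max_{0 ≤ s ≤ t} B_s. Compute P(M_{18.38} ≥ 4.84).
P(M_{18.38} ≥ 4.84) = 2·P(B_{18.38} ≥ 4.84) = 2(1 − Φ(4.84/√18.38)) ≈ 0.2589

By the reflection principle for Brownian motion, P(M_t ≥ a) = 2 · P(B_t ≥ a) for a ≥ 0. Since B_t ~ N(0, t), P(B_t ≥ 4.84) = 1 − Φ(4.84/√t) = 1 − Φ(4.84/√18.38) = 1 − Φ(1.1289). So
  P(M_{18.38} ≥ 4.84) = 2(1 − Φ(1.1289)) ≈ 0.2589.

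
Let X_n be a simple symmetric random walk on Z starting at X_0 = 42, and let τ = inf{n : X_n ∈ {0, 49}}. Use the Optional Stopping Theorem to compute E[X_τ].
E[X_τ] = 42

X_n is a martingale and τ is a bounded-mean stopping time (indeed τ is finite a.s. with bounded expectation since the walk is in a bounded region). By the OST, E[X_τ] = E[X_0] = 42. Equivalently: E[X_τ] = 49 · P(hit 49 first) + 0 · P(hit 0 first) = 49 · (42/49) = 42.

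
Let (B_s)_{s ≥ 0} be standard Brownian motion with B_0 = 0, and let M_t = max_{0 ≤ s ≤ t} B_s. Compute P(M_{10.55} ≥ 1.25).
P(M_{10.55} ≥ 1.25) = 2·P(B_{10.55} ≥ 1.25) = 2(1 − Φ(1.25/√10.55)) ≈ 0.7004

By the reflection principle for Brownian motion, P(M_t ≥ a) = 2 · P(B_t ≥ a) for a ≥ 0. Since B_t ~ N(0, t), P(B_t ≥ 1.25) = 1 − Φ(1.25/√t) = 1 − Φ(1.25/√10.55) = 1 − Φ(0.3848). So
  P(M_{10.55} ≥ 1.25) = 2(1 − Φ(0.3848)) ≈ 0.7004.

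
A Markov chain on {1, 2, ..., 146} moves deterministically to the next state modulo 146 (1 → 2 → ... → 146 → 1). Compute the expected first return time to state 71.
E[T_71 | X_0 = 71] = 146

The chain cycles deterministically, so starting at state 71 it returns in exactly 146 steps. Equivalently, the stationary distribution is uniform π_j = 1/146 for every state j, so by Kac's formula E[T_71] = 1/π_71 = 146.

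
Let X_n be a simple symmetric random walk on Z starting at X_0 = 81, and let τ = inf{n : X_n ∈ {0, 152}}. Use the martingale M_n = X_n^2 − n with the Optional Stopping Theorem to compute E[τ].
E[τ] = 5751

M_n = X_n^2 − n is a martingale (since E[X_{n+1}^2 | F_n] = X_n^2 + 1). By OST (τ has finite mean in a bounded region), E[M_τ] = E[M_0] = X_0^2 − 0 = 81^2 = 6561. Also E[M_τ] = E[X_τ^2] − E[τ]. The walk exits at 0 or 152, with P(hit 152 first) = 81/152, so E[X_τ^2] = 152^2 · 81/152 + 0 = 12312. Thus E[τ] = E[X_τ^2] − E[M_τ] = 12312 − 6561 = 5751 = 81(152 − 81) = 5751.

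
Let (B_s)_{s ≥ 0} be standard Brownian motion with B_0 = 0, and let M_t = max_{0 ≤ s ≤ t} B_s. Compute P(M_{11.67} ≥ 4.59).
P(M_{11.67} ≥ 4.59) = 2·P(B_{11.67} ≥ 4.59) = 2(1 − Φ(4.59/√11.67)) ≈ 0.1791

By the reflection principle for Brownian motion, P(M_t ≥ a) = 2 · P(B_t ≥ a) for a ≥ 0. Since B_t ~ N(0, t), P(B_t ≥ 4.59) = 1 − Φ(4.59/√t) = 1 − Φ(4.59/√11.67) = 1 − Φ(1.3436). So
  P(M_{11.67} ≥ 4.59) = 2(1 − Φ(1.3436)) ≈ 0.1791.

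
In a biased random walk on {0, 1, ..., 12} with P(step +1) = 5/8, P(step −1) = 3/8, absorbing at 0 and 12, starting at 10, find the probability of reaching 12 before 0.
P(hit 12 before 0) = (1 − (3/5)^10) / (1 − (3/5)^12) = 15166525/15225574

Let u_k denote P(reach 12 before 0 | start at k). Boundary: u_0 = 0, u_12 = 1. Recurrence: u_k = 5/8·u_{k+1} + 3/8·u_{k-1} for 1 ≤ k ≤ 11. Try u_k = A + B·r^k with r = q/p = (3/8)/(5/8) = 3/5. Substitution satisfies the recurrence; boundary conditions give:
  u_k = (1 − r^k) / (1 − r^N) = (1 − (3/5)^10) / (1 − (3/5)^12) = 15166525/15225574.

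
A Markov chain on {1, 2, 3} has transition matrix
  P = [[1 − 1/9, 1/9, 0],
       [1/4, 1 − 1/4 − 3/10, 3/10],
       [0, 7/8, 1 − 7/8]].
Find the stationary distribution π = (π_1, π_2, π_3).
π = (315/503, 140/503, 48/503)

This is a birth-death chain on three states, which satisfies detailed balance: π_1 · P_{12} = π_2 · P_{21} and π_2 · P_{23} = π_3 · P_{32}.
From π_1 · 1/9 = π_2 · 1/4: π_2/π_1 = (1/9)/(1/4) = 4/9.
From π_2 · 3/10 = π_3 · 7/8: π_3/π_2 = (3/10)/(7/8) = 12/35.
Take π_1 proportional to 1; then unnormalized π = (1, 4/9, 16/105). Normalize by dividing by the sum 503/315:
  π = (315/503, 140/503, 48/503).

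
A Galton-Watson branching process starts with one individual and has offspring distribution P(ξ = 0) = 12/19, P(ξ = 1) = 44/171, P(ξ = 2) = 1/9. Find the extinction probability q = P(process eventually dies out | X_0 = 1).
q = 1

Mean offspring μ = 0·12/19 + 1·44/171 + 2·1/9 = 82/171 ≤ 1. For μ ≤ 1 with offspring not concentrated at 1, the Galton-Watson process goes extinct almost surely, so q = 1.
(Algebraic check: The pgf is f(s) = 12/19 + 44/171·s + 1/9·s². The extinction probability q is the smallest fixed point of f in [0, 1]. Setting s = f(s):
  1/9·s² + (44/171 − 1)·s + 12/19 = 0
  1/9·s² − (12/19 + 1/9)·s + 12/19 = 0
which factors as (s − 1)·(1/9·s − 12/19) = 0, giving roots s = 1 and s = (12/19)/(1/9) = 108/19. Since 108/19 ≥ 1, the smallest root in [0, 1] is s = 1.)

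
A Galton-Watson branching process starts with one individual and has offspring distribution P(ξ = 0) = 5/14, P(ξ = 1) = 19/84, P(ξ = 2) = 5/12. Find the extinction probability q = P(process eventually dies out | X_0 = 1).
q = 6/7

The pgf is f(s) = 5/14 + 19/84·s + 5/12·s². The extinction probability q is the smallest fixed point of f in [0, 1]. Setting s = f(s):
  5/12·s² + (19/84 − 1)·s + 5/14 = 0
  5/12·s² − (5/14 + 5/12)·s + 5/14 = 0
which factors as (s − 1)·(5/12·s − 5/14) = 0, giving roots s = 1 and s = (5/14)/(5/12) = 6/7.
Mean offspring μ = 19/84 + 2·5/12 = 89/84 > 1 (supercritical), so q < 1. The extinction probability is the smaller root: q = (5/14)/(5/12) = 6/7.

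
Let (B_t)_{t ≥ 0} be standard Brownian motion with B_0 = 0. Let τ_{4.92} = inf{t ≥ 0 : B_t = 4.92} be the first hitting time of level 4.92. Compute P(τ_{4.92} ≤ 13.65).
P(τ_{4.92} ≤ 13.65) = 2(1 − Φ(4.92/√13.65)) = 2(1 − Φ(1.3317)) ≈ 0.1830

By the reflection principle for standard BM, P(τ_b ≤ t) = 2 · P(B_t ≥ b). Since B_t ~ N(0, t), P(B_t ≥ 4.92) = 1 − Φ(4.92/√t) = 1 − Φ(4.92/√13.65) = 1 − Φ(1.3317) ≈ 0.09148. Doubling: P(τ_{4.92} ≤ 13.65) ≈ 2 · 0.09148 = 0.18296 ≈ 0.1830.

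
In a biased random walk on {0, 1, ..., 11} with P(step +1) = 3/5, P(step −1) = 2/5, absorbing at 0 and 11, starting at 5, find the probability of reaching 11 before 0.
P(hit 11 before 0) = (1 − (2/3)^5) / (1 − (2/3)^11) = 153819/175099

Let u_k denote P(reach 11 before 0 | start at k). Boundary: u_0 = 0, u_11 = 1. Recurrence: u_k = 3/5·u_{k+1} + 2/5·u_{k-1} for 1 ≤ k ≤ 10. Try u_k = A + B·r^k with r = q/p = (2/5)/(3/5) = 2/3. Substitution satisfies the recurrence; boundary conditions give:
  u_k = (1 − r^k) / (1 − r^N) = (1 − (2/3)^5) / (1 − (2/3)^11) = 153819/175099.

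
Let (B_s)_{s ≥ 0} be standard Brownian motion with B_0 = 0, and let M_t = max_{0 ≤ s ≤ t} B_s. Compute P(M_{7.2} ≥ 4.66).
P(M_{7.2} ≥ 4.66) = 2·P(B_{7.2} ≥ 4.66) = 2(1 − Φ(4.66/√7.2)) ≈ 0.0824

By the reflection principle for Brownian motion, P(M_t ≥ a) = 2 · P(B_t ≥ a) for a ≥ 0. Since B_t ~ N(0, t), P(B_t ≥ 4.66) = 1 − Φ(4.66/√t) = 1 − Φ(4.66/√7.2) = 1 − Φ(1.7367). So
  P(M_{7.2} ≥ 4.66) = 2(1 − Φ(1.7367)) ≈ 0.0824.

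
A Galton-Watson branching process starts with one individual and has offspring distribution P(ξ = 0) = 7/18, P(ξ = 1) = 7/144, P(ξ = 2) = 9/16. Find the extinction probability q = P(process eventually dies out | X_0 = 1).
q = 56/81

The pgf is f(s) = 7/18 + 7/144·s + 9/16·s². The extinction probability q is the smallest fixed point of f in [0, 1]. Setting s = f(s):
  9/16·s² + (7/144 − 1)·s + 7/18 = 0
  9/16·s² − (7/18 + 9/16)·s + 7/18 = 0
which factors as (s − 1)·(9/16·s − 7/18) = 0, giving roots s = 1 and s = (7/18)/(9/16) = 56/81.
Mean offspring μ = 7/144 + 2·9/16 = 169/144 > 1 (supercritical), so q < 1. The extinction probability is the smaller root: q = (7/18)/(9/16) = 56/81.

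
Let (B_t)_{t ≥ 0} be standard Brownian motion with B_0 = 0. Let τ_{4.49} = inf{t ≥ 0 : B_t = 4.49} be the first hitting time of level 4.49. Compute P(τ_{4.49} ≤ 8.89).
P(τ_{4.49} ≤ 8.89) = 2(1 − Φ(4.49/√8.89)) = 2(1 − Φ(1.5059)) ≈ 0.1321

By the reflection principle for standard BM, P(τ_b ≤ t) = 2 · P(B_t ≥ b). Since B_t ~ N(0, t), P(B_t ≥ 4.49) = 1 − Φ(4.49/√t) = 1 − Φ(4.49/√8.89) = 1 − Φ(1.5059) ≈ 0.06605. Doubling: P(τ_{4.49} ≤ 8.89) ≈ 2 · 0.06605 = 0.13210 ≈ 0.1321.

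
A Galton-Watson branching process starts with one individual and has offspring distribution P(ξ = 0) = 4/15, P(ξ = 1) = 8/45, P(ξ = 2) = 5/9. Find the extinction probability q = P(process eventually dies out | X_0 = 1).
q = 12/25

The pgf is f(s) = 4/15 + 8/45·s + 5/9·s². The extinction probability q is the smallest fixed point of f in [0, 1]. Setting s = f(s):
  5/9·s² + (8/45 − 1)·s + 4/15 = 0
  5/9·s² − (4/15 + 5/9)·s + 4/15 = 0
which factors as (s − 1)·(5/9·s − 4/15) = 0, giving roots s = 1 and s = (4/15)/(5/9) = 12/25.
Mean offspring μ = 8/45 + 2·5/9 = 58/45 > 1 (supercritical), so q < 1. The extinction probability is the smaller root: q = (4/15)/(5/9) = 12/25.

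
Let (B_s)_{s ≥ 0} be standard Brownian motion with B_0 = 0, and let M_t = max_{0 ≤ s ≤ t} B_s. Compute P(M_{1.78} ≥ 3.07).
P(M_{1.78} ≥ 3.07) = 2·P(B_{1.78} ≥ 3.07) = 2(1 − Φ(3.07/√1.78)) ≈ 0.0214

By the reflection principle for Brownian motion, P(M_t ≥ a) = 2 · P(B_t ≥ a) for a ≥ 0. Since B_t ~ N(0, t), P(B_t ≥ 3.07) = 1 − Φ(3.07/√t) = 1 − Φ(3.07/√1.78) = 1 − Φ(2.3011). So
  P(M_{1.78} ≥ 3.07) = 2(1 − Φ(2.3011)) ≈ 0.0214.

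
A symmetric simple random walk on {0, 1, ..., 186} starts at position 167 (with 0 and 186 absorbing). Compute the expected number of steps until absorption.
E[τ | X_0 = 167] = 3173

Let v_k = E[τ | X_0 = k]. Boundary: v_0 = v_186 = 0. Recurrence: v_k = 1 + (v_{k-1} + v_{k+1})/2 for 1 ≤ k ≤ 185. The particular solution to v_k − (v_{k-1} + v_{k+1})/2 = 1 is v_k = −k^2. Adding homogeneous solution A + B k and matching boundaries gives v_k = k (186 − k). Substituting k = 167: v_167 = 167 · 19 = 3173.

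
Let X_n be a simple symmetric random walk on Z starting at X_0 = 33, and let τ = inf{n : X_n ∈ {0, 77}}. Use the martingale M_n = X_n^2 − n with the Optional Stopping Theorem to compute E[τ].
E[τ] = 1452

M_n = X_n^2 − n is a martingale (since E[X_{n+1}^2 | F_n] = X_n^2 + 1). By OST (τ has finite mean in a bounded region), E[M_τ] = E[M_0] = X_0^2 − 0 = 33^2 = 1089. Also E[M_τ] = E[X_τ^2] − E[τ]. The walk exits at 0 or 77, with P(hit 77 first) = 33/77, so E[X_τ^2] = 77^2 · 33/77 + 0 = 2541. Thus E[τ] = E[X_τ^2] − E[M_τ] = 2541 − 1089 = 1452 = 33(77 − 33) = 1452.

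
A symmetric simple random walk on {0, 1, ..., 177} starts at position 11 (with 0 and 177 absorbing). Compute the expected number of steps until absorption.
E[τ | X_0 = 11] = 1826

Let v_k = E[τ | X_0 = k]. Boundary: v_0 = v_177 = 0. Recurrence: v_k = 1 + (v_{k-1} + v_{k+1})/2 for 1 ≤ k ≤ 176. The particular solution to v_k − (v_{k-1} + v_{k+1})/2 = 1 is v_k = −k^2. Adding homogeneous solution A + B k and matching boundaries gives v_k = k (177 − k). Substituting k = 11: v_11 = 11 · 166 = 1826.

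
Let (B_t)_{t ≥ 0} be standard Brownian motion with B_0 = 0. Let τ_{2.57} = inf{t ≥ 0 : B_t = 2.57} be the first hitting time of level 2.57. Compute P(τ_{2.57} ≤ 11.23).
P(τ_{2.57} ≤ 11.23) = 2(1 − Φ(2.57/√11.23)) = 2(1 − Φ(0.7669)) ≈ 0.4431

By the reflection principle for standard BM, P(τ_b ≤ t) = 2 · P(B_t ≥ b). Since B_t ~ N(0, t), P(B_t ≥ 2.57) = 1 − Φ(2.57/√t) = 1 − Φ(2.57/√11.23) = 1 − Φ(0.7669) ≈ 0.22157. Doubling: P(τ_{2.57} ≤ 11.23) ≈ 2 · 0.22157 = 0.44314 ≈ 0.4431.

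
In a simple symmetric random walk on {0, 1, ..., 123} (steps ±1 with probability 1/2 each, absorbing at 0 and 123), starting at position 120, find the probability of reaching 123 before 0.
P(hit 123 before 0) = 120/123 = 40/41

Let u_k = P(hit 123 before 0 | start at k). Then u_0 = 0, u_123 = 1, and u_k = u_{k-1}/2 + u_{k+1}/2 for 1 ≤ k ≤ 122. This harmonic recurrence is solved by u_k = k/123, giving u_120 = 120/123 = 40/41.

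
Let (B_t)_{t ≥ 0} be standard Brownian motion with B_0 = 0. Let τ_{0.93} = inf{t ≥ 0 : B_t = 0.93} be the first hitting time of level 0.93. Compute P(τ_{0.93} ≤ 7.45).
P(τ_{0.93} ≤ 7.45) = 2(1 − Φ(0.93/√7.45)) = 2(1 − Φ(0.3407)) ≈ 0.7333

By the reflection principle for standard BM, P(τ_b ≤ t) = 2 · P(B_t ≥ b). Since B_t ~ N(0, t), P(B_t ≥ 0.93) = 1 − Φ(0.93/√t) = 1 − Φ(0.93/√7.45) = 1 − Φ(0.3407) ≈ 0.36666. Doubling: P(τ_{0.93} ≤ 7.45) ≈ 2 · 0.36666 = 0.73332 ≈ 0.7333.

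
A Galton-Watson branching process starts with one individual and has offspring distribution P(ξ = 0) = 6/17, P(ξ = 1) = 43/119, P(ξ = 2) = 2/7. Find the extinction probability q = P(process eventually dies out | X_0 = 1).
q = 1

Mean offspring μ = 0·6/17 + 1·43/119 + 2·2/7 = 111/119 ≤ 1. For μ ≤ 1 with offspring not concentrated at 1, the Galton-Watson process goes extinct almost surely, so q = 1.
(Algebraic check: The pgf is f(s) = 6/17 + 43/119·s + 2/7·s². The extinction probability q is the smallest fixed point of f in [0, 1]. Setting s = f(s):
  2/7·s² + (43/119 − 1)·s + 6/17 = 0
  2/7·s² − (6/17 + 2/7)·s + 6/17 = 0
which factors as (s − 1)·(2/7·s − 6/17) = 0, giving roots s = 1 and s = (6/17)/(2/7) = 21/17. Since 21/17 ≥ 1, the smallest root in [0, 1] is s = 1.)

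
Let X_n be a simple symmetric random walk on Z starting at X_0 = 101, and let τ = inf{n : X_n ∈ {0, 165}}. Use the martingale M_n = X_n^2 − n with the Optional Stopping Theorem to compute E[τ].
E[τ] = 6464

M_n = X_n^2 − n is a martingale (since E[X_{n+1}^2 | F_n] = X_n^2 + 1). By OST (τ has finite mean in a bounded region), E[M_τ] = E[M_0] = X_0^2 − 0 = 101^2 = 10201. Also E[M_τ] = E[X_τ^2] − E[τ]. The walk exits at 0 or 165, with P(hit 165 first) = 101/165, so E[X_τ^2] = 165^2 · 101/165 + 0 = 16665. Thus E[τ] = E[X_τ^2] − E[M_τ] = 16665 − 10201 = 6464 = 101(165 − 101) = 6464.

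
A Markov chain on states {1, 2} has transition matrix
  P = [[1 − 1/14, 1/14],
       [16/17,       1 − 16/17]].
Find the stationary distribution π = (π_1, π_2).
π_1 = 224/241, π_2 = 17/241

Solve πP = π with π_1 + π_2 = 1. From πP = π: π_1 · (1 − 1/14) + π_2 · 16/17 = π_1 ⇒ π_2 · 16/17 = π_1 · 1/14 ⇒ π_2/π_1 = (1/14)/(16/17) = 17/224. Together with π_1 + π_2 = 1:
  π_1 = (16/17)/(1/14 + 16/17) = (16/17)/(241/238) = 224/241,
  π_2 = (1/14)/(1/14 + 16/17) = (1/14)/(241/238) = 17/241.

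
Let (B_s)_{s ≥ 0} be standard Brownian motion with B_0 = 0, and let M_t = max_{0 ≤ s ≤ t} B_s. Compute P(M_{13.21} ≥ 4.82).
P(M_{13.21} ≥ 4.82) = 2·P(B_{13.21} ≥ 4.82) = 2(1 − Φ(4.82/√13.21)) ≈ 0.1848

By the reflection principle for Brownian motion, P(M_t ≥ a) = 2 · P(B_t ≥ a) for a ≥ 0. Since B_t ~ N(0, t), P(B_t ≥ 4.82) = 1 − Φ(4.82/√t) = 1 − Φ(4.82/√13.21) = 1 − Φ(1.3262). So
  P(M_{13.21} ≥ 4.82) = 2(1 − Φ(1.3262)) ≈ 0.1848.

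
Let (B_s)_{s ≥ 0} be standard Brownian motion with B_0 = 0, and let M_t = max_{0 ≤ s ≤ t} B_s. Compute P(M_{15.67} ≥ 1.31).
P(M_{15.67} ≥ 1.31) = 2·P(B_{15.67} ≥ 1.31) = 2(1 − Φ(1.31/√15.67)) ≈ 0.7407

By the reflection principle for Brownian motion, P(M_t ≥ a) = 2 · P(B_t ≥ a) for a ≥ 0. Since B_t ~ N(0, t), P(B_t ≥ 1.31) = 1 − Φ(1.31/√t) = 1 − Φ(1.31/√15.67) = 1 − Φ(0.3309). So
  P(M_{15.67} ≥ 1.31) = 2(1 − Φ(0.3309)) ≈ 0.7407.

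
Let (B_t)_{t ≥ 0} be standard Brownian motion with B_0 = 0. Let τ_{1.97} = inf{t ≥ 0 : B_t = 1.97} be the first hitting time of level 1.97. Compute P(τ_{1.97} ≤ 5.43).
P(τ_{1.97} ≤ 5.43) = 2(1 − Φ(1.97/√5.43)) = 2(1 − Φ(0.8454)) ≈ 0.3979

By the reflection principle for standard BM, P(τ_b ≤ t) = 2 · P(B_t ≥ b). Since B_t ~ N(0, t), P(B_t ≥ 1.97) = 1 − Φ(1.97/√t) = 1 − Φ(1.97/√5.43) = 1 − Φ(0.8454) ≈ 0.19894. Doubling: P(τ_{1.97} ≤ 5.43) ≈ 2 · 0.19894 = 0.39788 ≈ 0.3979.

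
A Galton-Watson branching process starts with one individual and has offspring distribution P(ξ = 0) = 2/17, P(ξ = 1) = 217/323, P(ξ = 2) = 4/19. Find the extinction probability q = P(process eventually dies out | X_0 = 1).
q = 19/34

The pgf is f(s) = 2/17 + 217/323·s + 4/19·s². The extinction probability q is the smallest fixed point of f in [0, 1]. Setting s = f(s):
  4/19·s² + (217/323 − 1)·s + 2/17 = 0
  4/19·s² − (2/17 + 4/19)·s + 2/17 = 0
which factors as (s − 1)·(4/19·s − 2/17) = 0, giving roots s = 1 and s = (2/17)/(4/19) = 19/34.
Mean offspring μ = 217/323 + 2·4/19 = 353/323 > 1 (supercritical), so q < 1. The extinction probability is the smaller root: q = (2/17)/(4/19) = 19/34.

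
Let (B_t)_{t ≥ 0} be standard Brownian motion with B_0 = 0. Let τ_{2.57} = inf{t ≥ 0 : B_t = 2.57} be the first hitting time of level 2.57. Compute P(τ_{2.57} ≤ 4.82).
P(τ_{2.57} ≤ 4.82) = 2(1 − Φ(2.57/√4.82)) = 2(1 − Φ(1.1706)) ≈ 0.2418

By the reflection principle for standard BM, P(τ_b ≤ t) = 2 · P(B_t ≥ b). Since B_t ~ N(0, t), P(B_t ≥ 2.57) = 1 − Φ(2.57/√t) = 1 − Φ(2.57/√4.82) = 1 − Φ(1.1706) ≈ 0.12088. Doubling: P(τ_{2.57} ≤ 4.82) ≈ 2 · 0.12088 = 0.24176 ≈ 0.2418.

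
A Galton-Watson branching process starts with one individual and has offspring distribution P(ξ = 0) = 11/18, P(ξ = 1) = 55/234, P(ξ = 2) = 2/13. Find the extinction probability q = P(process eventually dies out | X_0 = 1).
q = 1

Mean offspring μ = 0·11/18 + 1·55/234 + 2·2/13 = 127/234 ≤ 1. For μ ≤ 1 with offspring not concentrated at 1, the Galton-Watson process goes extinct almost surely, so q = 1.
(Algebraic check: The pgf is f(s) = 11/18 + 55/234·s + 2/13·s². The extinction probability q is the smallest fixed point of f in [0, 1]. Setting s = f(s):
  2/13·s² + (55/234 − 1)·s + 11/18 = 0
  2/13·s² − (11/18 + 2/13)·s + 11/18 = 0
which factors as (s − 1)·(2/13·s − 11/18) = 0, giving roots s = 1 and s = (11/18)/(2/13) = 143/36. Since 143/36 ≥ 1, the smallest root in [0, 1] is s = 1.)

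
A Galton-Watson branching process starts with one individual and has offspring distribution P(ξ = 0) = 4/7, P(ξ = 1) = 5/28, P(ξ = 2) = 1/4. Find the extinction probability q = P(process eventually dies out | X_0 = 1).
q = 1

Mean offspring μ = 0·4/7 + 1·5/28 + 2·1/4 = 19/28 ≤ 1. For μ ≤ 1 with offspring not concentrated at 1, the Galton-Watson process goes extinct almost surely, so q = 1.
(Algebraic check: The pgf is f(s) = 4/7 + 5/28·s + 1/4·s². The extinction probability q is the smallest fixed point of f in [0, 1]. Setting s = f(s):
  1/4·s² + (5/28 − 1)·s + 4/7 = 0
  1/4·s² − (4/7 + 1/4)·s + 4/7 = 0
which factors as (s − 1)·(1/4·s − 4/7) = 0, giving roots s = 1 and s = (4/7)/(1/4) = 16/7. Since 16/7 ≥ 1, the smallest root in [0, 1] is s = 1.)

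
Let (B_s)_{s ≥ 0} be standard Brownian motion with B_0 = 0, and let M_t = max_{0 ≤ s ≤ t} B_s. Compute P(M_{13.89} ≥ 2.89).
P(M_{13.89} ≥ 2.89) = 2·P(B_{13.89} ≥ 2.89) = 2(1 − Φ(2.89/√13.89)) ≈ 0.4381

By the reflection principle for Brownian motion, P(M_t ≥ a) = 2 · P(B_t ≥ a) for a ≥ 0. Since B_t ~ N(0, t), P(B_t ≥ 2.89) = 1 − Φ(2.89/√t) = 1 − Φ(2.89/√13.89) = 1 − Φ(0.7754). So
  P(M_{13.89} ≥ 2.89) = 2(1 − Φ(0.7754)) ≈ 0.4381.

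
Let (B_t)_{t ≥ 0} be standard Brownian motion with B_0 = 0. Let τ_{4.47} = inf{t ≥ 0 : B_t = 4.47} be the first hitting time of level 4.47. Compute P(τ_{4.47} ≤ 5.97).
P(τ_{4.47} ≤ 5.97) = 2(1 − Φ(4.47/√5.97)) = 2(1 − Φ(1.8294)) ≈ 0.0673

By the reflection principle for standard BM, P(τ_b ≤ t) = 2 · P(B_t ≥ b). Since B_t ~ N(0, t), P(B_t ≥ 4.47) = 1 − Φ(4.47/√t) = 1 − Φ(4.47/√5.97) = 1 − Φ(1.8294) ≈ 0.03367. Doubling: P(τ_{4.47} ≤ 5.97) ≈ 2 · 0.03367 = 0.06734 ≈ 0.0673.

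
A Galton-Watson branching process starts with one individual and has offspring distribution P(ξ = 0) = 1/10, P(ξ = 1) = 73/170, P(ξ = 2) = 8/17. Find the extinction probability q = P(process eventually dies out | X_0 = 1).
q = 17/80

The pgf is f(s) = 1/10 + 73/170·s + 8/17·s². The extinction probability q is the smallest fixed point of f in [0, 1]. Setting s = f(s):
  8/17·s² + (73/170 − 1)·s + 1/10 = 0
  8/17·s² − (1/10 + 8/17)·s + 1/10 = 0
which factors as (s − 1)·(8/17·s − 1/10) = 0, giving roots s = 1 and s = (1/10)/(8/17) = 17/80.
Mean offspring μ = 73/170 + 2·8/17 = 233/170 > 1 (supercritical), so q < 1. The extinction probability is the smaller root: q = (1/10)/(8/17) = 17/80.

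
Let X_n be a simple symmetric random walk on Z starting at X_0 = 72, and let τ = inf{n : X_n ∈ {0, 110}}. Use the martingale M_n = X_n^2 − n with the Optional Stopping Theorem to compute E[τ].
E[τ] = 2736

M_n = X_n^2 − n is a martingale (since E[X_{n+1}^2 | F_n] = X_n^2 + 1). By OST (τ has finite mean in a bounded region), E[M_τ] = E[M_0] = X_0^2 − 0 = 72^2 = 5184. Also E[M_τ] = E[X_τ^2] − E[τ]. The walk exits at 0 or 110, with P(hit 110 first) = 72/110, so E[X_τ^2] = 110^2 · 72/110 + 0 = 7920. Thus E[τ] = E[X_τ^2] − E[M_τ] = 7920 − 5184 = 2736 = 72(110 − 72) = 2736.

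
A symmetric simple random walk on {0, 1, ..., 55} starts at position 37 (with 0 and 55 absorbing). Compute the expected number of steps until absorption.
E[τ | X_0 = 37] = 666

Let v_k = E[τ | X_0 = k]. Boundary: v_0 = v_55 = 0. Recurrence: v_k = 1 + (v_{k-1} + v_{k+1})/2 for 1 ≤ k ≤ 54. The particular solution to v_k − (v_{k-1} + v_{k+1})/2 = 1 is v_k = −k^2. Adding homogeneous solution A + B k and matching boundaries gives v_k = k (55 − k). Substituting k = 37: v_37 = 37 · 18 = 666.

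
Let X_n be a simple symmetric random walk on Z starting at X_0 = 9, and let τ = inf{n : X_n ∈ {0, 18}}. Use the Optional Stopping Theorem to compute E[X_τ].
E[X_τ] = 9

X_n is a martingale and τ is a bounded-mean stopping time (indeed τ is finite a.s. with bounded expectation since the walk is in a bounded region). By the OST, E[X_τ] = E[X_0] = 9. Equivalently: E[X_τ] = 18 · P(hit 18 first) + 0 · P(hit 0 first) = 18 · (9/18) = 9.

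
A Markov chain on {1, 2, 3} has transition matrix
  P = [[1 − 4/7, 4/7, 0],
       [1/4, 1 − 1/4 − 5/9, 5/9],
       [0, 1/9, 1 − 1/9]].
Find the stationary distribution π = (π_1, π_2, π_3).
π = (7/103, 16/103, 80/103)

This is a birth-death chain on three states, which satisfies detailed balance: π_1 · P_{12} = π_2 · P_{21} and π_2 · P_{23} = π_3 · P_{32}.
From π_1 · 4/7 = π_2 · 1/4: π_2/π_1 = (4/7)/(1/4) = 16/7.
From π_2 · 5/9 = π_3 · 1/9: π_3/π_2 = (5/9)/(1/9) = 5.
Take π_1 proportional to 1; then unnormalized π = (1, 16/7, 80/7). Normalize by dividing by the sum 103/7:
  π = (7/103, 16/103, 80/103).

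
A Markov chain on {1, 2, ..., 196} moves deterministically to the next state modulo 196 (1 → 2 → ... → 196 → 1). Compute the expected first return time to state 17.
E[T_17 | X_0 = 17] = 196

The chain cycles deterministically, so starting at state 17 it returns in exactly 196 steps. Equivalently, the stationary distribution is uniform π_j = 1/196 for every state j, so by Kac's formula E[T_17] = 1/π_17 = 196.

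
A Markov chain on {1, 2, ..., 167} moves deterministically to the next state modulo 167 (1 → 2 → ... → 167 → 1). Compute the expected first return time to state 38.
E[T_38 | X_0 = 38] = 167

The chain cycles deterministically, so starting at state 38 it returns in exactly 167 steps. Equivalently, the stationary distribution is uniform π_j = 1/167 for every state j, so by Kac's formula E[T_38] = 1/π_38 = 167.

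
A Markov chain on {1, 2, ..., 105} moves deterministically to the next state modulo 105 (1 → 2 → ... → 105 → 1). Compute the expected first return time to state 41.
E[T_41 | X_0 = 41] = 105

The chain cycles deterministically, so starting at state 41 it returns in exactly 105 steps. Equivalently, the stationary distribution is uniform π_j = 1/105 for every state j, so by Kac's formula E[T_41] = 1/π_41 = 105.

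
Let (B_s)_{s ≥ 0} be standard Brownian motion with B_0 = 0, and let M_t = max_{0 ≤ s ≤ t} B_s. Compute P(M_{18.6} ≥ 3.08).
P(M_{18.6} ≥ 3.08) = 2·P(B_{18.6} ≥ 3.08) = 2(1 − Φ(3.08/√18.6)) ≈ 0.4751

By the reflection principle for Brownian motion, P(M_t ≥ a) = 2 · P(B_t ≥ a) for a ≥ 0. Since B_t ~ N(0, t), P(B_t ≥ 3.08) = 1 − Φ(3.08/√t) = 1 − Φ(3.08/√18.6) = 1 − Φ(0.7142). So
  P(M_{18.6} ≥ 3.08) = 2(1 − Φ(0.7142)) ≈ 0.4751.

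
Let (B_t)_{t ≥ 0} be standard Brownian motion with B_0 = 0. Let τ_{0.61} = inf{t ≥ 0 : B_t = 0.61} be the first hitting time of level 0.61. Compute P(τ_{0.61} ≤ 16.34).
P(τ_{0.61} ≤ 16.34) = 2(1 − Φ(0.61/√16.34)) = 2(1 − Φ(0.1509)) ≈ 0.8801

By the reflection principle for standard BM, P(τ_b ≤ t) = 2 · P(B_t ≥ b). Since B_t ~ N(0, t), P(B_t ≥ 0.61) = 1 − Φ(0.61/√t) = 1 − Φ(0.61/√16.34) = 1 − Φ(0.1509) ≈ 0.44003. Doubling: P(τ_{0.61} ≤ 16.34) ≈ 2 · 0.44003 = 0.88006 ≈ 0.8801.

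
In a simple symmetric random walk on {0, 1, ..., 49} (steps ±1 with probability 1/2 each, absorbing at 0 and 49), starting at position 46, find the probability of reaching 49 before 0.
P(hit 49 before 0) = 46/49

Let u_k = P(hit 49 before 0 | start at k). Then u_0 = 0, u_49 = 1, and u_k = u_{k-1}/2 + u_{k+1}/2 for 1 ≤ k ≤ 48. This harmonic recurrence is solved by u_k = k/49, giving u_46 = 46/49.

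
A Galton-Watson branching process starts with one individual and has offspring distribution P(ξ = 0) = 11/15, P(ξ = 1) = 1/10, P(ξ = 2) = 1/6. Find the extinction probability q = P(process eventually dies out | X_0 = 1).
q = 1

Mean offspring μ = 0·11/15 + 1·1/10 + 2·1/6 = 13/30 ≤ 1. For μ ≤ 1 with offspring not concentrated at 1, the Galton-Watson process goes extinct almost surely, so q = 1.
(Algebraic check: The pgf is f(s) = 11/15 + 1/10·s + 1/6·s². The extinction probability q is the smallest fixed point of f in [0, 1]. Setting s = f(s):
  1/6·s² + (1/10 − 1)·s + 11/15 = 0
  1/6·s² − (11/15 + 1/6)·s + 11/15 = 0
which factors as (s − 1)·(1/6·s − 11/15) = 0, giving roots s = 1 and s = (11/15)/(1/6) = 22/5. Since 22/5 ≥ 1, the smallest root in [0, 1] is s = 1.)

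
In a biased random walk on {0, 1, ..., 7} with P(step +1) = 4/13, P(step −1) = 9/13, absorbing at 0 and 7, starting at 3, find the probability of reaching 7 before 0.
P(hit 7 before 0) = (1 − (9/4)^3) / (1 − (9/4)^7) = 34048/953317

Let u_k denote P(reach 7 before 0 | start at k). Boundary: u_0 = 0, u_7 = 1. Recurrence: u_k = 4/13·u_{k+1} + 9/13·u_{k-1} for 1 ≤ k ≤ 6. Try u_k = A + B·r^k with r = q/p = (9/13)/(4/13) = 9/4. Substitution satisfies the recurrence; boundary conditions give:
  u_k = (1 − r^k) / (1 − r^N) = (1 − (9/4)^3) / (1 − (9/4)^7) = 34048/953317.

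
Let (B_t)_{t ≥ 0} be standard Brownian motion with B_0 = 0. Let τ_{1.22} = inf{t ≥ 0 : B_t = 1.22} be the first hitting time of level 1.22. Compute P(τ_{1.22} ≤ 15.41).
P(τ_{1.22} ≤ 15.41) = 2(1 − Φ(1.22/√15.41)) = 2(1 − Φ(0.3108)) ≈ 0.7560

By the reflection principle for standard BM, P(τ_b ≤ t) = 2 · P(B_t ≥ b). Since B_t ~ N(0, t), P(B_t ≥ 1.22) = 1 − Φ(1.22/√t) = 1 − Φ(1.22/√15.41) = 1 − Φ(0.3108) ≈ 0.37798. Doubling: P(τ_{1.22} ≤ 15.41) ≈ 2 · 0.37798 = 0.75596 ≈ 0.7560.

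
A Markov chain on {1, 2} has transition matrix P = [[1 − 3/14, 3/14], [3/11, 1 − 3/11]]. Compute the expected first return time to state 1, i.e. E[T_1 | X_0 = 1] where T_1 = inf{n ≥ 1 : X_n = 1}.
E[T_1 | X_0 = 1] = 1/π_1 = 25/14

For an irreducible recurrent Markov chain with stationary distribution π, E[T_i | X_0 = i] = 1/π_i (Kac's formula). Here π_1 = (3/11)/(3/14 + 3/11) = (3/11)/(75/154) = 14/25, so E[T_1 | X_0 = 1] = 1/π_1 = (3/14 + 3/11)/(3/11) = (75/154)/(3/11) = 25/14.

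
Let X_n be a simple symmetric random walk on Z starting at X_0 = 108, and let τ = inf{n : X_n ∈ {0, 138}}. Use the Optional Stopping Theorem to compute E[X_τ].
E[X_τ] = 108

X_n is a martingale and τ is a bounded-mean stopping time (indeed τ is finite a.s. with bounded expectation since the walk is in a bounded region). By the OST, E[X_τ] = E[X_0] = 108. Equivalently: E[X_τ] = 138 · P(hit 138 first) + 0 · P(hit 0 first) = 138 · (108/138) = 108.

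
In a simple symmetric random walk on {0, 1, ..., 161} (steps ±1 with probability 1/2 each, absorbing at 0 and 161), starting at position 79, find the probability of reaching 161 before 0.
P(hit 161 before 0) = 79/161

Let u_k = P(hit 161 before 0 | start at k). Then u_0 = 0, u_161 = 1, and u_k = u_{k-1}/2 + u_{k+1}/2 for 1 ≤ k ≤ 160. This harmonic recurrence is solved by u_k = k/161, giving u_79 = 79/161.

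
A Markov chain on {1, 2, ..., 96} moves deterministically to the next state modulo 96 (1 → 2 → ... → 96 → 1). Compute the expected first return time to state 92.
E[T_92 | X_0 = 92] = 96

The chain cycles deterministically, so starting at state 92 it returns in exactly 96 steps. Equivalently, the stationary distribution is uniform π_j = 1/96 for every state j, so by Kac's formula E[T_92] = 1/π_92 = 96.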